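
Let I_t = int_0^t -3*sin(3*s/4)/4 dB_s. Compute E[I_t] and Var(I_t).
E[I_t] = 0; Var(I_t) = 9*t/32 - 3*sin(3*t/2)/16

The Itô integral of a deterministic integrand f(s) has mean 0 because each increment f(s) * (B_{s+ds} - B_s) has mean 0. By the Itô isometry:
  Var( int_0^t f(s) dB_s ) = E[ (int_0^t f(s) dB_s)^2 ] = int_0^t f(s)^2 ds.
Here f(s) = -3*sin(3*s/4)/4, so f(s)^2 = 9*sin(3*s/4)^2/16. Integrate:
  int_0^t (9*sin(3*s/4)^2/16) ds = 9*t/32 - 3*sin(3*t/2)/16.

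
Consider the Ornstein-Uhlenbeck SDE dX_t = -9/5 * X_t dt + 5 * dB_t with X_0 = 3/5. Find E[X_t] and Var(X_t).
E[X_t] = 3*exp(-9*t/5)/5; Var(X_t) = 125/18 - 125*exp(-18*t/5)/18

The OU SDE dX = -theta X dt + sigma dB admits the integrating factor exp(theta t): d(exp(theta t) X_t) = sigma exp(theta t) dB_t. Integrating from 0 to t:
  X_t = x_0 * exp(-theta t) + sigma * int_0^t exp(-theta (t-s)) dB_s.
The Itô integral has mean 0 and (by the Itô isometry) variance sigma^2 * int_0^t exp(-2 theta (t - s)) ds = sigma^2 * (1 - exp(-2 theta t)) / (2 theta).
With theta = 9/5, sigma = 5, x_0 = 3/5:
  E[X_t] = 3/5 * exp(-9/5 t) = 3*exp(-9*t/5)/5
  Var(X_t) = (5)^2 * (1 - exp(-2*9/5 t)) / (2 * 9/5) = 125/18 - 125*exp(-18*t/5)/18.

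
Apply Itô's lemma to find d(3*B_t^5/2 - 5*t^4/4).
d(3*B_t^5/2 - 5*t^4/4) = (15*B_t^3 - 5*t^3) dt + (15*B_t^4/2) dB_t

Itô's formula for f(t, x): d f(t, B_t) = (f_t + (1/2) f_xx) dt + f_x dB_t. Compute partials of f(t, x) = -5*t^4/4 + 3*x^5/2:
  f_t(t,x)  = -5*t^3
  f_x(t,x)  = 15*x^4/2
  f_xx(t,x) = 30*x^3
Assemble drift = f_t + (1/2) f_xx = -5*t^3 + 15*x^3 and diffusion = f_x = 15*x^4/2. Substituting x = B_t:
  d(3*B_t^5/2 - 5*t^4/4) = (15*B_t^3 - 5*t^3) dt + (15*B_t^4/2) dB_t.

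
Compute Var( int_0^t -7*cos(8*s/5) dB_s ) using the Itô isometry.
Var = 49*t/2 + 245*sin(8*t/5)*cos(8*t/5)/16

The Itô integral of a deterministic integrand f(s) has mean 0 because each increment f(s) * (B_{s+ds} - B_s) has mean 0. By the Itô isometry:
  Var( int_0^t f(s) dB_s ) = E[ (int_0^t f(s) dB_s)^2 ] = int_0^t f(s)^2 ds.
Here f(s) = -7*cos(8*s/5), so f(s)^2 = 49*cos(8*s/5)^2. Integrate:
  int_0^t (49*cos(8*s/5)^2) ds = 49*t/2 + 245*sin(8*t/5)*cos(8*t/5)/16.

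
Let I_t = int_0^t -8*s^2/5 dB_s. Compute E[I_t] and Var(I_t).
E[I_t] = 0; Var(I_t) = 64*t^5/125

The Itô integral of a deterministic integrand f(s) has mean 0 because each increment f(s) * (B_{s+ds} - B_s) has mean 0. By the Itô isometry:
  Var( int_0^t f(s) dB_s ) = E[ (int_0^t f(s) dB_s)^2 ] = int_0^t f(s)^2 ds.
Here f(s) = -8*s^2/5, so f(s)^2 = 64*s^4/25. Integrate:
  int_0^t (64*s^4/25) ds = 64*t^5/125.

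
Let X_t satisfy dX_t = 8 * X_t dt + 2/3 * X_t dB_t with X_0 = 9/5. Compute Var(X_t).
Var(X_t) = 81*(exp(4*t/9) - 1)*exp(16*t)/25

For GBM dX = mu X dt + sigma X dB with X_0 = x_0, apply Itô to Y = log X: dY = (mu - sigma^2/2) dt + sigma dB, so Y_t = log(x_0) + (mu - sigma^2/2) t + sigma B_t and hence X_t = x_0 * exp((mu - sigma^2/2) t + sigma B_t).
With mu = 8, sigma = 2/3, x_0 = 9/5, this gives:
  X_t = 9/5 * exp((70/9) * t + (2/3) * B_t).
Since sigma*B_t ~ Normal(0, sigma^2 t), E[exp(sigma*B_t)] = exp(sigma^2 t / 2); so E[X_t] = x_0 * exp((mu - sigma^2/2) t) * exp(sigma^2 t / 2) = x_0 * exp(mu t) = 9*exp(8*t)/5.
Var(X_t) = E[X_t^2] - (E[X_t])^2 = x_0^2 * exp(2 mu t) * (exp(sigma^2 t) - 1) = 81*(exp(4*t/9) - 1)*exp(16*t)/25.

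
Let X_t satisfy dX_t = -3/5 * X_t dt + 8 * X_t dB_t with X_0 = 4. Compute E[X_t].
E[X_t] = 4*exp(-3*t/5)

For GBM dX = mu X dt + sigma X dB with X_0 = x_0, apply Itô to Y = log X: dY = (mu - sigma^2/2) dt + sigma dB, so Y_t = log(x_0) + (mu - sigma^2/2) t + sigma B_t and hence X_t = x_0 * exp((mu - sigma^2/2) t + sigma B_t).
With mu = -3/5, sigma = 8, x_0 = 4, this gives:
  X_t = 4 * exp((-163/5) * t + (8) * B_t).
Since sigma*B_t ~ Normal(0, sigma^2 t), E[exp(sigma*B_t)] = exp(sigma^2 t / 2); so E[X_t] = x_0 * exp((mu - sigma^2/2) t) * exp(sigma^2 t / 2) = x_0 * exp(mu t) = 4*exp(-3*t/5).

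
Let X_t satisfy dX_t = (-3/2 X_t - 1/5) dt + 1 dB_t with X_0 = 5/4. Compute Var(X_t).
Var(X_t) = 1/3 - exp(-3*t)/3

The variance V(t) = Var(X_t) satisfies V'(t) = 2 a V(t) + c^2 with V(0) = 0 (drift coefficient is linear in X, diffusion is constant). With a = -3/2, c = 1, the solution is
  V(t) = (c^2 / (2 a)) * (exp(2 a t) - 1)
       = (1^2 / (2*(-3/2))) * (exp((-3) t) - 1)
       = 1/3 - exp(-3*t)/3.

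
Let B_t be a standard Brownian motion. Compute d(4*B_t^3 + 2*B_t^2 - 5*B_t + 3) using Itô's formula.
d(4*B_t^3 + 2*B_t^2 - 5*B_t + 3) = (12*B_t + 2) dt + (12*B_t^2 + 4*B_t - 5) dB_t

Itô's formula for f(B_t) gives d f(B_t) = f'(B_t) dB_t + (1/2) f''(B_t) dt. Compute derivatives of f(x) = 4*x^3 + 2*x^2 - 5*x + 3:
  f'(x)  = 12*x^2 + 4*x - 5
  f''(x) = 24*x + 4
Substitute x = B_t and multiply the f'' term by 1/2:
  drift     = (1/2) * (24*x + 4) evaluated at B_t = 12*B_t + 2
  diffusion = (12*x^2 + 4*x - 5) evaluated at B_t = 12*B_t^2 + 4*B_t - 5
Therefore d(4*B_t^3 + 2*B_t^2 - 5*B_t + 3) = (12*B_t + 2) dt + (12*B_t^2 + 4*B_t - 5) dB_t.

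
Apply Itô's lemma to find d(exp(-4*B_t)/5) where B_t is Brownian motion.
d(exp(-4*B_t)/5) = (8*exp(-4*B_t)/5) dt + (-4*exp(-4*B_t)/5) dB_t

Itô's formula for f(B_t) gives d f(B_t) = f'(B_t) dB_t + (1/2) f''(B_t) dt. Compute derivatives of f(x) = exp(-4*x)/5:
  f'(x)  = -4*exp(-4*x)/5
  f''(x) = 16*exp(-4*x)/5
Substitute x = B_t and multiply the f'' term by 1/2:
  drift     = (1/2) * (16*exp(-4*x)/5) evaluated at B_t = 8*exp(-4*B_t)/5
  diffusion = (-4*exp(-4*x)/5) evaluated at B_t = -4*exp(-4*B_t)/5
Therefore d(exp(-4*B_t)/5) = (8*exp(-4*B_t)/5) dt + (-4*exp(-4*B_t)/5) dB_t.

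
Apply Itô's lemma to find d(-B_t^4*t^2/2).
d(-B_t^4*t^2/2) = (B_t^2*t*(-B_t^2 - 3*t)) dt + (-2*B_t^3*t^2) dB_t

Itô's formula for f(t, x): d f(t, B_t) = (f_t + (1/2) f_xx) dt + f_x dB_t. Compute partials of f(t, x) = -t^2*x^4/2:
  f_t(t,x)  = -t*x^4
  f_x(t,x)  = -2*t^2*x^3
  f_xx(t,x) = -6*t^2*x^2
Assemble drift = f_t + (1/2) f_xx = t*x^2*(-3*t - x^2) and diffusion = f_x = -2*t^2*x^3. Substituting x = B_t:
  d(-B_t^4*t^2/2) = (B_t^2*t*(-B_t^2 - 3*t)) dt + (-2*B_t^3*t^2) dB_t.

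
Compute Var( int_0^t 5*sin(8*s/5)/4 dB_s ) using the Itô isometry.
Var = 25*t/32 - 125*sin(8*t/5)*cos(8*t/5)/256

The Itô integral of a deterministic integrand f(s) has mean 0 because each increment f(s) * (B_{s+ds} - B_s) has mean 0. By the Itô isometry:
  Var( int_0^t f(s) dB_s ) = E[ (int_0^t f(s) dB_s)^2 ] = int_0^t f(s)^2 ds.
Here f(s) = 5*sin(8*s/5)/4, so f(s)^2 = 25*sin(8*s/5)^2/16. Integrate:
  int_0^t (25*sin(8*s/5)^2/16) ds = 25*t/32 - 125*sin(8*t/5)*cos(8*t/5)/256.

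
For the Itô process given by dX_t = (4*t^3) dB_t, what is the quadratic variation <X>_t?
<X>_t = 16*t^7/7

For an Itô process dX_t = a(t) dt + b(t) dB_t, the quadratic variation is <X>_t = int_0^t b(s)^2 ds (the drift term does not contribute). Here b(s) = 4*s^3, so
  b(s)^2 = 16*s^6.
Integrating from 0 to t:
  <X>_t = int_0^t (16*s^6) ds = 16*t^7/7.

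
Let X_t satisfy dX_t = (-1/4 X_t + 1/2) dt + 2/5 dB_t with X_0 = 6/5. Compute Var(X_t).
Var(X_t) = 8/25 - 8*exp(-t/2)/25

The variance V(t) = Var(X_t) satisfies V'(t) = 2 a V(t) + c^2 with V(0) = 0 (drift coefficient is linear in X, diffusion is constant). With a = -1/4, c = 2/5, the solution is
  V(t) = (c^2 / (2 a)) * (exp(2 a t) - 1)
       = ((2/5)^2 / (2*(-1/4))) * (exp((-1/2) t) - 1)
       = 8/25 - 8*exp(-t/2)/25.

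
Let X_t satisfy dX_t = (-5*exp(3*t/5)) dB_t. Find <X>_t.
<X>_t = 125*exp(6*t/5)/6 - 125/6

For an Itô process dX_t = a(t) dt + b(t) dB_t, the quadratic variation is <X>_t = int_0^t b(s)^2 ds (the drift term does not contribute). Here b(s) = -5*exp(3*s/5), so
  b(s)^2 = 25*exp(6*s/5).
Integrating from 0 to t:
  <X>_t = int_0^t (25*exp(6*s/5)) ds = 125*exp(6*t/5)/6 - 125/6.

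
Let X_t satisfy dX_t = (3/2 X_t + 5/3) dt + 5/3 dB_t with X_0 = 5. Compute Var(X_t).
Var(X_t) = 25*exp(3*t)/27 - 25/27

The variance V(t) = Var(X_t) satisfies V'(t) = 2 a V(t) + c^2 with V(0) = 0 (drift coefficient is linear in X, diffusion is constant). With a = 3/2, c = 5/3, the solution is
  V(t) = (c^2 / (2 a)) * (exp(2 a t) - 1)
       = ((5/3)^2 / (2*(3/2))) * (exp(3 t) - 1)
       = 25*exp(3*t)/27 - 25/27.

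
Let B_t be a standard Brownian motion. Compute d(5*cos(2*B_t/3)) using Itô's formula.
d(5*cos(2*B_t/3)) = (-10*cos(2*B_t/3)/9) dt + (-10*sin(2*B_t/3)/3) dB_t

Itô's formula for f(B_t) gives d f(B_t) = f'(B_t) dB_t + (1/2) f''(B_t) dt. Compute derivatives of f(x) = 5*cos(2*x/3):
  f'(x)  = -10*sin(2*x/3)/3
  f''(x) = -20*cos(2*x/3)/9
Substitute x = B_t and multiply the f'' term by 1/2:
  drift     = (1/2) * (-20*cos(2*x/3)/9) evaluated at B_t = -10*cos(2*B_t/3)/9
  diffusion = (-10*sin(2*x/3)/3) evaluated at B_t = -10*sin(2*B_t/3)/3
Therefore d(5*cos(2*B_t/3)) = (-10*cos(2*B_t/3)/9) dt + (-10*sin(2*B_t/3)/3) dB_t.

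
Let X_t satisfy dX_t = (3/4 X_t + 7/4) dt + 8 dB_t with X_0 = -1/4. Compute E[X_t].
E[X_t] = 25*exp(3*t/4)/12 - 7/3

Taking expectations and using E[dB_t] = 0, the mean m(t) = E[X_t] satisfies the ODE m'(t) = a m(t) + b with m(0) = x_0. With a = 3/4, b = 7/4, x_0 = -1/4, the solution is
  m(t) = x_0 * exp(a t) + (b/a) * (exp(a t) - 1)
       = (-1/4) * exp((3/4) t) + ((7/4)/(3/4)) * (exp((3/4) t) - 1)
       = 25*exp(3*t/4)/12 - 7/3.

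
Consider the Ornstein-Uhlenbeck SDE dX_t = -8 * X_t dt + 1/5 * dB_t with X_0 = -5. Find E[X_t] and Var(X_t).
E[X_t] = -5*exp(-8*t); Var(X_t) = 1/400 - exp(-16*t)/400

The OU SDE dX = -theta X dt + sigma dB admits the integrating factor exp(theta t): d(exp(theta t) X_t) = sigma exp(theta t) dB_t. Integrating from 0 to t:
  X_t = x_0 * exp(-theta t) + sigma * int_0^t exp(-theta (t-s)) dB_s.
The Itô integral has mean 0 and (by the Itô isometry) variance sigma^2 * int_0^t exp(-2 theta (t - s)) ds = sigma^2 * (1 - exp(-2 theta t)) / (2 theta).
With theta = 8, sigma = 1/5, x_0 = -5:
  E[X_t] = -5 * exp(-8 t) = -5*exp(-8*t)
  Var(X_t) = (1/5)^2 * (1 - exp(-2*8 t)) / (2 * 8) = 1/400 - exp(-16*t)/400.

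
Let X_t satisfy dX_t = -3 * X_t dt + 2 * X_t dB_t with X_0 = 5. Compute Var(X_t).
Var(X_t) = (25*exp(4*t) - 25)*exp(-6*t)

For GBM dX = mu X dt + sigma X dB with X_0 = x_0, apply Itô to Y = log X: dY = (mu - sigma^2/2) dt + sigma dB, so Y_t = log(x_0) + (mu - sigma^2/2) t + sigma B_t and hence X_t = x_0 * exp((mu - sigma^2/2) t + sigma B_t).
With mu = -3, sigma = 2, x_0 = 5, this gives:
  X_t = 5 * exp((-5) * t + (2) * B_t).
Since sigma*B_t ~ Normal(0, sigma^2 t), E[exp(sigma*B_t)] = exp(sigma^2 t / 2); so E[X_t] = x_0 * exp((mu - sigma^2/2) t) * exp(sigma^2 t / 2) = x_0 * exp(mu t) = 5*exp(-3*t).
Var(X_t) = E[X_t^2] - (E[X_t])^2 = x_0^2 * exp(2 mu t) * (exp(sigma^2 t) - 1) = (25*exp(4*t) - 25)*exp(-6*t).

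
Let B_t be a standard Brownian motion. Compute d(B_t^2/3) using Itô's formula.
d(B_t^2/3) = (1/3) dt + (2*B_t/3) dB_t

Itô's formula for f(B_t) gives d f(B_t) = f'(B_t) dB_t + (1/2) f''(B_t) dt. Compute derivatives of f(x) = x^2/3:
  f'(x)  = 2*x/3
  f''(x) = 2/3
Substitute x = B_t and multiply the f'' term by 1/2:
  drift     = (1/2) * (2/3) evaluated at B_t = 1/3
  diffusion = (2*x/3) evaluated at B_t = 2*B_t/3
Therefore d(B_t^2/3) = (1/3) dt + (2*B_t/3) dB_t.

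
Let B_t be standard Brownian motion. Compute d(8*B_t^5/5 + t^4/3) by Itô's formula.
d(8*B_t^5/5 + t^4/3) = (16*B_t^3 + 4*t^3/3) dt + (8*B_t^4) dB_t

Itô's formula for f(t, x): d f(t, B_t) = (f_t + (1/2) f_xx) dt + f_x dB_t. Compute partials of f(t, x) = t^4/3 + 8*x^5/5:
  f_t(t,x)  = 4*t^3/3
  f_x(t,x)  = 8*x^4
  f_xx(t,x) = 32*x^3
Assemble drift = f_t + (1/2) f_xx = 4*t^3/3 + 16*x^3 and diffusion = f_x = 8*x^4. Substituting x = B_t:
  d(8*B_t^5/5 + t^4/3) = (16*B_t^3 + 4*t^3/3) dt + (8*B_t^4) dB_t.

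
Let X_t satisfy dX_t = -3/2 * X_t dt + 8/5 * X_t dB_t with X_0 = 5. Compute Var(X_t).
Var(X_t) = (25*exp(64*t/25) - 25)*exp(-3*t)

For GBM dX = mu X dt + sigma X dB with X_0 = x_0, apply Itô to Y = log X: dY = (mu - sigma^2/2) dt + sigma dB, so Y_t = log(x_0) + (mu - sigma^2/2) t + sigma B_t and hence X_t = x_0 * exp((mu - sigma^2/2) t + sigma B_t).
With mu = -3/2, sigma = 8/5, x_0 = 5, this gives:
  X_t = 5 * exp((-139/50) * t + (8/5) * B_t).
Since sigma*B_t ~ Normal(0, sigma^2 t), E[exp(sigma*B_t)] = exp(sigma^2 t / 2); so E[X_t] = x_0 * exp((mu - sigma^2/2) t) * exp(sigma^2 t / 2) = x_0 * exp(mu t) = 5*exp(-3*t/2).
Var(X_t) = E[X_t^2] - (E[X_t])^2 = x_0^2 * exp(2 mu t) * (exp(sigma^2 t) - 1) = (25*exp(64*t/25) - 25)*exp(-3*t).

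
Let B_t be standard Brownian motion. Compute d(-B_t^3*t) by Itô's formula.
d(-B_t^3*t) = (B_t*(-B_t^2 - 3*t)) dt + (-3*B_t^2*t) dB_t

Itô's formula for f(t, x): d f(t, B_t) = (f_t + (1/2) f_xx) dt + f_x dB_t. Compute partials of f(t, x) = -t*x^3:
  f_t(t,x)  = -x^3
  f_x(t,x)  = -3*t*x^2
  f_xx(t,x) = -6*t*x
Assemble drift = f_t + (1/2) f_xx = x*(-3*t - x^2) and diffusion = f_x = -3*t*x^2. Substituting x = B_t:
  d(-B_t^3*t) = (B_t*(-B_t^2 - 3*t)) dt + (-3*B_t^2*t) dB_t.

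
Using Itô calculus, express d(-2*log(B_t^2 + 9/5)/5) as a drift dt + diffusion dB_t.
d(-2*log(B_t^2 + 9/5)/5) = (2*(5*B_t^2 - 9)/(5*B_t^2 + 9)^2) dt + (-4*B_t/(5*B_t^2 + 9)) dB_t

Itô's formula for f(B_t) gives d f(B_t) = f'(B_t) dB_t + (1/2) f''(B_t) dt. Compute derivatives of f(x) = -2*log(x^2 + 9/5)/5:
  f'(x)  = -4*x/(5*x^2 + 9)
  f''(x) = 4*(5*x^2 - 9)/(5*x^2 + 9)^2
Substitute x = B_t and multiply the f'' term by 1/2:
  drift     = (1/2) * (4*(5*x^2 - 9)/(5*x^2 + 9)^2) evaluated at B_t = 2*(5*B_t^2 - 9)/(5*B_t^2 + 9)^2
  diffusion = (-4*x/(5*x^2 + 9)) evaluated at B_t = -4*B_t/(5*B_t^2 + 9)
Therefore d(-2*log(B_t^2 + 9/5)/5) = (2*(5*B_t^2 - 9)/(5*B_t^2 + 9)^2) dt + (-4*B_t/(5*B_t^2 + 9)) dB_t.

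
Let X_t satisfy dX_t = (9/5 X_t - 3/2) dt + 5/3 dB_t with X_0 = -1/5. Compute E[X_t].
E[X_t] = 5/6 - 31*exp(9*t/5)/30

Taking expectations and using E[dB_t] = 0, the mean m(t) = E[X_t] satisfies the ODE m'(t) = a m(t) + b with m(0) = x_0. With a = 9/5, b = -3/2, x_0 = -1/5, the solution is
  m(t) = x_0 * exp(a t) + (b/a) * (exp(a t) - 1)
       = (-1/5) * exp((9/5) t) + ((-3/2)/(9/5)) * (exp((9/5) t) - 1)
       = 5/6 - 31*exp(9*t/5)/30.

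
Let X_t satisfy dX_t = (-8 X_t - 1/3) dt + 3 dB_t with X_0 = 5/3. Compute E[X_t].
E[X_t] = -1/24 + 41*exp(-8*t)/24

Taking expectations and using E[dB_t] = 0, the mean m(t) = E[X_t] satisfies the ODE m'(t) = a m(t) + b with m(0) = x_0. With a = -8, b = -1/3, x_0 = 5/3, the solution is
  m(t) = x_0 * exp(a t) + (b/a) * (exp(a t) - 1)
       = (5/3) * exp((-8) t) + ((-1/3)/(-8)) * (exp((-8) t) - 1)
       = -1/24 + 41*exp(-8*t)/24.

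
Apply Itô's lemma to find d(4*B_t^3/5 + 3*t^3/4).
d(4*B_t^3/5 + 3*t^3/4) = (12*B_t/5 + 9*t^2/4) dt + (12*B_t^2/5) dB_t

Itô's formula for f(t, x): d f(t, B_t) = (f_t + (1/2) f_xx) dt + f_x dB_t. Compute partials of f(t, x) = 3*t^3/4 + 4*x^3/5:
  f_t(t,x)  = 9*t^2/4
  f_x(t,x)  = 12*x^2/5
  f_xx(t,x) = 24*x/5
Assemble drift = f_t + (1/2) f_xx = 9*t^2/4 + 12*x/5 and diffusion = f_x = 12*x^2/5. Substituting x = B_t:
  d(4*B_t^3/5 + 3*t^3/4) = (12*B_t/5 + 9*t^2/4) dt + (12*B_t^2/5) dB_t.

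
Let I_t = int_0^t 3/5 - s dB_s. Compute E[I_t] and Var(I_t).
E[I_t] = 0; Var(I_t) = t*(25*t^2 - 45*t + 27)/75

The Itô integral of a deterministic integrand f(s) has mean 0 because each increment f(s) * (B_{s+ds} - B_s) has mean 0. By the Itô isometry:
  Var( int_0^t f(s) dB_s ) = E[ (int_0^t f(s) dB_s)^2 ] = int_0^t f(s)^2 ds.
Here f(s) = 3/5 - s, so f(s)^2 = (5*s - 3)^2/25. Integrate:
  int_0^t ((5*s - 3)^2/25) ds = t*(25*t^2 - 45*t + 27)/75.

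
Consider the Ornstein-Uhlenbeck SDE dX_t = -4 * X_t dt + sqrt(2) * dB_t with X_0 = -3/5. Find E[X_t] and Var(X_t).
E[X_t] = -3*exp(-4*t)/5; Var(X_t) = 1/4 - exp(-8*t)/4

The OU SDE dX = -theta X dt + sigma dB admits the integrating factor exp(theta t): d(exp(theta t) X_t) = sigma exp(theta t) dB_t. Integrating from 0 to t:
  X_t = x_0 * exp(-theta t) + sigma * int_0^t exp(-theta (t-s)) dB_s.
The Itô integral has mean 0 and (by the Itô isometry) variance sigma^2 * int_0^t exp(-2 theta (t - s)) ds = sigma^2 * (1 - exp(-2 theta t)) / (2 theta).
With theta = 4, sigma = sqrt(2), x_0 = -3/5:
  E[X_t] = -3/5 * exp(-4 t) = -3*exp(-4*t)/5
  Var(X_t) = (sqrt(2))^2 * (1 - exp(-2*4 t)) / (2 * 4) = 1/4 - exp(-8*t)/4.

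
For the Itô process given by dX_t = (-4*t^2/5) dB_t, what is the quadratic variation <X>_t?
<X>_t = 16*t^5/125

For an Itô process dX_t = a(t) dt + b(t) dB_t, the quadratic variation is <X>_t = int_0^t b(s)^2 ds (the drift term does not contribute). Here b(s) = -4*s^2/5, so
  b(s)^2 = 16*s^4/25.
Integrating from 0 to t:
  <X>_t = int_0^t (16*s^4/25) ds = 16*t^5/125.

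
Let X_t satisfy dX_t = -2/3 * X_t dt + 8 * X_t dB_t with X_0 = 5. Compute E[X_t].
E[X_t] = 5*exp(-2*t/3)

For GBM dX = mu X dt + sigma X dB with X_0 = x_0, apply Itô to Y = log X: dY = (mu - sigma^2/2) dt + sigma dB, so Y_t = log(x_0) + (mu - sigma^2/2) t + sigma B_t and hence X_t = x_0 * exp((mu - sigma^2/2) t + sigma B_t).
With mu = -2/3, sigma = 8, x_0 = 5, this gives:
  X_t = 5 * exp((-98/3) * t + (8) * B_t).
Since sigma*B_t ~ Normal(0, sigma^2 t), E[exp(sigma*B_t)] = exp(sigma^2 t / 2); so E[X_t] = x_0 * exp((mu - sigma^2/2) t) * exp(sigma^2 t / 2) = x_0 * exp(mu t) = 5*exp(-2*t/3).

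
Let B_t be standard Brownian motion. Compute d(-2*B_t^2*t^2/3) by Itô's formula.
d(-2*B_t^2*t^2/3) = (2*t*(-2*B_t^2 - t)/3) dt + (-4*B_t*t^2/3) dB_t

Itô's formula for f(t, x): d f(t, B_t) = (f_t + (1/2) f_xx) dt + f_x dB_t. Compute partials of f(t, x) = -2*t^2*x^2/3:
  f_t(t,x)  = -4*t*x^2/3
  f_x(t,x)  = -4*t^2*x/3
  f_xx(t,x) = -4*t^2/3
Assemble drift = f_t + (1/2) f_xx = 2*t*(-t - 2*x^2)/3 and diffusion = f_x = -4*t^2*x/3. Substituting x = B_t:
  d(-2*B_t^2*t^2/3) = (2*t*(-2*B_t^2 - t)/3) dt + (-4*B_t*t^2/3) dB_t.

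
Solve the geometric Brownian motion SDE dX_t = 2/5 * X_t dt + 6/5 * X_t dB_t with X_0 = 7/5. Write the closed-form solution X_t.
X_t = 7/5 * exp((-8/25) * t + (6/5) * B_t)

For GBM dX = mu X dt + sigma X dB with X_0 = x_0, apply Itô to Y = log X: dY = (mu - sigma^2/2) dt + sigma dB, so Y_t = log(x_0) + (mu - sigma^2/2) t + sigma B_t and hence X_t = x_0 * exp((mu - sigma^2/2) t + sigma B_t).
With mu = 2/5, sigma = 6/5, x_0 = 7/5, this gives:
  X_t = 7/5 * exp((-8/25) * t + (6/5) * B_t).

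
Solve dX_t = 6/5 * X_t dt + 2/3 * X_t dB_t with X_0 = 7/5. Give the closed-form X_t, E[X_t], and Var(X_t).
X_t = 7/5 * exp((44/45) t + (2/3) B_t); E[X_t] = 7*exp(6*t/5)/5; Var(X_t) = 49*(exp(4*t/9) - 1)*exp(12*t/5)/25

For GBM dX = mu X dt + sigma X dB with X_0 = x_0, apply Itô to Y = log X: dY = (mu - sigma^2/2) dt + sigma dB, so Y_t = log(x_0) + (mu - sigma^2/2) t + sigma B_t and hence X_t = x_0 * exp((mu - sigma^2/2) t + sigma B_t).
With mu = 6/5, sigma = 2/3, x_0 = 7/5, this gives:
  X_t = 7/5 * exp((44/45) * t + (2/3) * B_t).
Since sigma*B_t ~ Normal(0, sigma^2 t), E[exp(sigma*B_t)] = exp(sigma^2 t / 2); so E[X_t] = x_0 * exp((mu - sigma^2/2) t) * exp(sigma^2 t / 2) = x_0 * exp(mu t) = 7*exp(6*t/5)/5.
Var(X_t) = E[X_t^2] - (E[X_t])^2 = x_0^2 * exp(2 mu t) * (exp(sigma^2 t) - 1) = 49*(exp(4*t/9) - 1)*exp(12*t/5)/25.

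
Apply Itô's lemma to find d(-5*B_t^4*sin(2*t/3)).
d(-5*B_t^4*sin(2*t/3)) = (-10*B_t^2*(B_t^2*cos(2*t/3) + 9*sin(2*t/3))/3) dt + (-20*B_t^3*sin(2*t/3)) dB_t

Itô's formula for f(t, x): d f(t, B_t) = (f_t + (1/2) f_xx) dt + f_x dB_t. Compute partials of f(t, x) = -5*x^4*sin(2*t/3):
  f_t(t,x)  = -10*x^4*cos(2*t/3)/3
  f_x(t,x)  = -20*x^3*sin(2*t/3)
  f_xx(t,x) = -60*x^2*sin(2*t/3)
Assemble drift = f_t + (1/2) f_xx = -10*x^2*(x^2*cos(2*t/3) + 9*sin(2*t/3))/3 and diffusion = f_x = -20*x^3*sin(2*t/3). Substituting x = B_t:
  d(-5*B_t^4*sin(2*t/3)) = (-10*B_t^2*(B_t^2*cos(2*t/3) + 9*sin(2*t/3))/3) dt + (-20*B_t^3*sin(2*t/3)) dB_t.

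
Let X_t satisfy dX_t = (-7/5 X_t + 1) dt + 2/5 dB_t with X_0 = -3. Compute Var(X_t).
Var(X_t) = 2/35 - 2*exp(-14*t/5)/35

The variance V(t) = Var(X_t) satisfies V'(t) = 2 a V(t) + c^2 with V(0) = 0 (drift coefficient is linear in X, diffusion is constant). With a = -7/5, c = 2/5, the solution is
  V(t) = (c^2 / (2 a)) * (exp(2 a t) - 1)
       = ((2/5)^2 / (2*(-7/5))) * (exp((-14/5) t) - 1)
       = 2/35 - 2*exp(-14*t/5)/35.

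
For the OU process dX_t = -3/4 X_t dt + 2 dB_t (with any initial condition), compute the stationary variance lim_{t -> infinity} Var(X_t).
lim Var(X_t) = 8/3

The OU SDE dX = -theta X dt + sigma dB admits the integrating factor exp(theta t): d(exp(theta t) X_t) = sigma exp(theta t) dB_t. Integrating from 0 to t gives X_t = x_0 * exp(-theta t) + sigma * int_0^t exp(-theta (t-s)) dB_s for any initial x_0. The Itô integral has variance (by the Itô isometry) sigma^2 * int_0^t exp(-2 theta (t - s)) ds = sigma^2 * (1 - exp(-2 theta t)) / (2 theta), independent of x_0.
With theta = 3/4, sigma = 2:
  Var(X_t) = (2)^2 * (1 - exp(-2*3/4 t)) / (2 * 3/4) = 8/3 - 8*exp(-3*t/2)/3.
As t -> infinity, exp(-2*3/4 t) -> 0, so the stationary variance is sigma^2 / (2 theta) = 8/3.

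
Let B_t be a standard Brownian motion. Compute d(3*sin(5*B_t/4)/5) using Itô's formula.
d(3*sin(5*B_t/4)/5) = (-15*sin(5*B_t/4)/32) dt + (3*cos(5*B_t/4)/4) dB_t

Itô's formula for f(B_t) gives d f(B_t) = f'(B_t) dB_t + (1/2) f''(B_t) dt. Compute derivatives of f(x) = 3*sin(5*x/4)/5:
  f'(x)  = 3*cos(5*x/4)/4
  f''(x) = -15*sin(5*x/4)/16
Substitute x = B_t and multiply the f'' term by 1/2:
  drift     = (1/2) * (-15*sin(5*x/4)/16) evaluated at B_t = -15*sin(5*B_t/4)/32
  diffusion = (3*cos(5*x/4)/4) evaluated at B_t = 3*cos(5*B_t/4)/4
Therefore d(3*sin(5*B_t/4)/5) = (-15*sin(5*B_t/4)/32) dt + (3*cos(5*B_t/4)/4) dB_t.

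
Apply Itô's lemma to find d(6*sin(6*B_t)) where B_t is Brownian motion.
d(6*sin(6*B_t)) = (-108*sin(6*B_t)) dt + (36*cos(6*B_t)) dB_t

Itô's formula for f(B_t) gives d f(B_t) = f'(B_t) dB_t + (1/2) f''(B_t) dt. Compute derivatives of f(x) = 6*sin(6*x):
  f'(x)  = 36*cos(6*x)
  f''(x) = -216*sin(6*x)
Substitute x = B_t and multiply the f'' term by 1/2:
  drift     = (1/2) * (-216*sin(6*x)) evaluated at B_t = -108*sin(6*B_t)
  diffusion = (36*cos(6*x)) evaluated at B_t = 36*cos(6*B_t)
Therefore d(6*sin(6*B_t)) = (-108*sin(6*B_t)) dt + (36*cos(6*B_t)) dB_t.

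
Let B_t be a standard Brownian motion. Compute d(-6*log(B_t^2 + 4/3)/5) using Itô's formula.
d(-6*log(B_t^2 + 4/3)/5) = (18*(3*B_t^2 - 4)/(5*(3*B_t^2 + 4)^2)) dt + (-36*B_t/(15*B_t^2 + 20)) dB_t

Itô's formula for f(B_t) gives d f(B_t) = f'(B_t) dB_t + (1/2) f''(B_t) dt. Compute derivatives of f(x) = -6*log(x^2 + 4/3)/5:
  f'(x)  = -36*x/(15*x^2 + 20)
  f''(x) = 36*(3*x^2 - 4)/(5*(3*x^2 + 4)^2)
Substitute x = B_t and multiply the f'' term by 1/2:
  drift     = (1/2) * (36*(3*x^2 - 4)/(5*(3*x^2 + 4)^2)) evaluated at B_t = 18*(3*B_t^2 - 4)/(5*(3*B_t^2 + 4)^2)
  diffusion = (-36*x/(15*x^2 + 20)) evaluated at B_t = -36*B_t/(15*B_t^2 + 20)
Therefore d(-6*log(B_t^2 + 4/3)/5) = (18*(3*B_t^2 - 4)/(5*(3*B_t^2 + 4)^2)) dt + (-36*B_t/(15*B_t^2 + 20)) dB_t.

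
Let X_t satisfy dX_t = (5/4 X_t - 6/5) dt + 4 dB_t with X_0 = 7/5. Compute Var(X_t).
Var(X_t) = 32*exp(5*t/2)/5 - 32/5

The variance V(t) = Var(X_t) satisfies V'(t) = 2 a V(t) + c^2 with V(0) = 0 (drift coefficient is linear in X, diffusion is constant). With a = 5/4, c = 4, the solution is
  V(t) = (c^2 / (2 a)) * (exp(2 a t) - 1)
       = (4^2 / (2*(5/4))) * (exp((5/2) t) - 1)
       = 32*exp(5*t/2)/5 - 32/5.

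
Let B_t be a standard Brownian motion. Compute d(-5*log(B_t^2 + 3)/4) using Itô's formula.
d(-5*log(B_t^2 + 3)/4) = (5*(B_t^2 - 3)/(4*(B_t^2 + 3)^2)) dt + (-5*B_t/(2*B_t^2 + 6)) dB_t

Itô's formula for f(B_t) gives d f(B_t) = f'(B_t) dB_t + (1/2) f''(B_t) dt. Compute derivatives of f(x) = -5*log(x^2 + 3)/4:
  f'(x)  = -5*x/(2*x^2 + 6)
  f''(x) = 5*(x^2 - 3)/(2*(x^2 + 3)^2)
Substitute x = B_t and multiply the f'' term by 1/2:
  drift     = (1/2) * (5*(x^2 - 3)/(2*(x^2 + 3)^2)) evaluated at B_t = 5*(B_t^2 - 3)/(4*(B_t^2 + 3)^2)
  diffusion = (-5*x/(2*x^2 + 6)) evaluated at B_t = -5*B_t/(2*B_t^2 + 6)
Therefore d(-5*log(B_t^2 + 3)/4) = (5*(B_t^2 - 3)/(4*(B_t^2 + 3)^2)) dt + (-5*B_t/(2*B_t^2 + 6)) dB_t.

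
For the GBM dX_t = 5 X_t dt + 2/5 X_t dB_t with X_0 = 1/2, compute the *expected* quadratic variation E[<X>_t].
E[<X>_t] = exp(254*t/25)/254 - 1/254

<X>_t = int_0^t ((2/5) * X_s)^2 ds. Taking expectation inside the integral: E[<X>_t] = (2/5)^2 * int_0^t E[X_s^2] ds. For GBM, E[X_s^2] = x_0^2 * exp((2 mu + sigma^2) s). Integrating:
  E[<X>_t] = (2/5)^2 * (1/2)^2 * (exp((2*5 + (2/5)^2) t) - 1) / (2*5 + (2/5)^2)
           = (2/5)^2 * (1/2)^2 * (exp((254/25) t) - 1) / (254/25) = exp(254*t/25)/254 - 1/254.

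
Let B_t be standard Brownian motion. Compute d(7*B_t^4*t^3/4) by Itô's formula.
d(7*B_t^4*t^3/4) = (21*B_t^2*t^2*(B_t^2 + 2*t)/4) dt + (7*B_t^3*t^3) dB_t

Itô's formula for f(t, x): d f(t, B_t) = (f_t + (1/2) f_xx) dt + f_x dB_t. Compute partials of f(t, x) = 7*t^3*x^4/4:
  f_t(t,x)  = 21*t^2*x^4/4
  f_x(t,x)  = 7*t^3*x^3
  f_xx(t,x) = 21*t^3*x^2
Assemble drift = f_t + (1/2) f_xx = 21*t^2*x^2*(2*t + x^2)/4 and diffusion = f_x = 7*t^3*x^3. Substituting x = B_t:
  d(7*B_t^4*t^3/4) = (21*B_t^2*t^2*(B_t^2 + 2*t)/4) dt + (7*B_t^3*t^3) dB_t.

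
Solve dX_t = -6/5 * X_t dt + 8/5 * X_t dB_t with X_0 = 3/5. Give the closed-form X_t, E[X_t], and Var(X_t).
X_t = 3/5 * exp((-62/25) t + (8/5) B_t); E[X_t] = 3*exp(-6*t/5)/5; Var(X_t) = (9*exp(64*t/25) - 9)*exp(-12*t/5)/25

For GBM dX = mu X dt + sigma X dB with X_0 = x_0, apply Itô to Y = log X: dY = (mu - sigma^2/2) dt + sigma dB, so Y_t = log(x_0) + (mu - sigma^2/2) t + sigma B_t and hence X_t = x_0 * exp((mu - sigma^2/2) t + sigma B_t).
With mu = -6/5, sigma = 8/5, x_0 = 3/5, this gives:
  X_t = 3/5 * exp((-62/25) * t + (8/5) * B_t).
Since sigma*B_t ~ Normal(0, sigma^2 t), E[exp(sigma*B_t)] = exp(sigma^2 t / 2); so E[X_t] = x_0 * exp((mu - sigma^2/2) t) * exp(sigma^2 t / 2) = x_0 * exp(mu t) = 3*exp(-6*t/5)/5.
Var(X_t) = E[X_t^2] - (E[X_t])^2 = x_0^2 * exp(2 mu t) * (exp(sigma^2 t) - 1) = (9*exp(64*t/25) - 9)*exp(-12*t/5)/25.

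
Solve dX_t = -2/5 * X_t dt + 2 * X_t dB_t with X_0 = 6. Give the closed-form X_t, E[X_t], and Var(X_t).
X_t = 6 * exp((-12/5) t + (2) B_t); E[X_t] = 6*exp(-2*t/5); Var(X_t) = (36*exp(4*t) - 36)*exp(-4*t/5)

For GBM dX = mu X dt + sigma X dB with X_0 = x_0, apply Itô to Y = log X: dY = (mu - sigma^2/2) dt + sigma dB, so Y_t = log(x_0) + (mu - sigma^2/2) t + sigma B_t and hence X_t = x_0 * exp((mu - sigma^2/2) t + sigma B_t).
With mu = -2/5, sigma = 2, x_0 = 6, this gives:
  X_t = 6 * exp((-12/5) * t + (2) * B_t).
Since sigma*B_t ~ Normal(0, sigma^2 t), E[exp(sigma*B_t)] = exp(sigma^2 t / 2); so E[X_t] = x_0 * exp((mu - sigma^2/2) t) * exp(sigma^2 t / 2) = x_0 * exp(mu t) = 6*exp(-2*t/5).
Var(X_t) = E[X_t^2] - (E[X_t])^2 = x_0^2 * exp(2 mu t) * (exp(sigma^2 t) - 1) = (36*exp(4*t) - 36)*exp(-4*t/5).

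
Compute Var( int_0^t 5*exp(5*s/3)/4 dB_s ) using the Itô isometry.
Var = 15*exp(10*t/3)/32 - 15/32

The Itô integral of a deterministic integrand f(s) has mean 0 because each increment f(s) * (B_{s+ds} - B_s) has mean 0. By the Itô isometry:
  Var( int_0^t f(s) dB_s ) = E[ (int_0^t f(s) dB_s)^2 ] = int_0^t f(s)^2 ds.
Here f(s) = 5*exp(5*s/3)/4, so f(s)^2 = 25*exp(10*s/3)/16. Integrate:
  int_0^t (25*exp(10*s/3)/16) ds = 15*exp(10*t/3)/32 - 15/32.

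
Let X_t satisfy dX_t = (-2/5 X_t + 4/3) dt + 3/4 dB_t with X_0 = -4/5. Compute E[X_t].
E[X_t] = 10/3 - 62*exp(-2*t/5)/15

Taking expectations and using E[dB_t] = 0, the mean m(t) = E[X_t] satisfies the ODE m'(t) = a m(t) + b with m(0) = x_0. With a = -2/5, b = 4/3, x_0 = -4/5, the solution is
  m(t) = x_0 * exp(a t) + (b/a) * (exp(a t) - 1)
       = (-4/5) * exp((-2/5) t) + ((4/3)/(-2/5)) * (exp((-2/5) t) - 1)
       = 10/3 - 62*exp(-2*t/5)/15.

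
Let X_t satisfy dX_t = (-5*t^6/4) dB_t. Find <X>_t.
<X>_t = 25*t^13/208

For an Itô process dX_t = a(t) dt + b(t) dB_t, the quadratic variation is <X>_t = int_0^t b(s)^2 ds (the drift term does not contribute). Here b(s) = -5*s^6/4, so
  b(s)^2 = 25*s^12/16.
Integrating from 0 to t:
  <X>_t = int_0^t (25*s^12/16) ds = 25*t^13/208.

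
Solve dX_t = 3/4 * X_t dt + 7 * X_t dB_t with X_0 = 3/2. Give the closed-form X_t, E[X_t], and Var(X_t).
X_t = 3/2 * exp((-95/4) t + (7) B_t); E[X_t] = 3*exp(3*t/4)/2; Var(X_t) = 9*(exp(49*t) - 1)*exp(3*t/2)/4

For GBM dX = mu X dt + sigma X dB with X_0 = x_0, apply Itô to Y = log X: dY = (mu - sigma^2/2) dt + sigma dB, so Y_t = log(x_0) + (mu - sigma^2/2) t + sigma B_t and hence X_t = x_0 * exp((mu - sigma^2/2) t + sigma B_t).
With mu = 3/4, sigma = 7, x_0 = 3/2, this gives:
  X_t = 3/2 * exp((-95/4) * t + (7) * B_t).
Since sigma*B_t ~ Normal(0, sigma^2 t), E[exp(sigma*B_t)] = exp(sigma^2 t / 2); so E[X_t] = x_0 * exp((mu - sigma^2/2) t) * exp(sigma^2 t / 2) = x_0 * exp(mu t) = 3*exp(3*t/4)/2.
Var(X_t) = E[X_t^2] - (E[X_t])^2 = x_0^2 * exp(2 mu t) * (exp(sigma^2 t) - 1) = 9*(exp(49*t) - 1)*exp(3*t/2)/4.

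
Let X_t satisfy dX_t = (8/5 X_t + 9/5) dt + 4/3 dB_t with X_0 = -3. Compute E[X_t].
E[X_t] = -15*exp(8*t/5)/8 - 9/8

Taking expectations and using E[dB_t] = 0, the mean m(t) = E[X_t] satisfies the ODE m'(t) = a m(t) + b with m(0) = x_0. With a = 8/5, b = 9/5, x_0 = -3, the solution is
  m(t) = x_0 * exp(a t) + (b/a) * (exp(a t) - 1)
       = (-3) * exp((8/5) t) + ((9/5)/(8/5)) * (exp((8/5) t) - 1)
       = -15*exp(8*t/5)/8 - 9/8.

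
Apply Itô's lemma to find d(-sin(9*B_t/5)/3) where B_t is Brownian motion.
d(-sin(9*B_t/5)/3) = (27*sin(9*B_t/5)/50) dt + (-3*cos(9*B_t/5)/5) dB_t

Itô's formula for f(B_t) gives d f(B_t) = f'(B_t) dB_t + (1/2) f''(B_t) dt. Compute derivatives of f(x) = -sin(9*x/5)/3:
  f'(x)  = -3*cos(9*x/5)/5
  f''(x) = 27*sin(9*x/5)/25
Substitute x = B_t and multiply the f'' term by 1/2:
  drift     = (1/2) * (27*sin(9*x/5)/25) evaluated at B_t = 27*sin(9*B_t/5)/50
  diffusion = (-3*cos(9*x/5)/5) evaluated at B_t = -3*cos(9*B_t/5)/5
Therefore d(-sin(9*B_t/5)/3) = (27*sin(9*B_t/5)/50) dt + (-3*cos(9*B_t/5)/5) dB_t.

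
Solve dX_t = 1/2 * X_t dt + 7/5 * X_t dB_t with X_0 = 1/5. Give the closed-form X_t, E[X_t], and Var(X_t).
X_t = 1/5 * exp((-12/25) t + (7/5) B_t); E[X_t] = exp(t/2)/5; Var(X_t) = (exp(49*t/25) - 1)*exp(t)/25

For GBM dX = mu X dt + sigma X dB with X_0 = x_0, apply Itô to Y = log X: dY = (mu - sigma^2/2) dt + sigma dB, so Y_t = log(x_0) + (mu - sigma^2/2) t + sigma B_t and hence X_t = x_0 * exp((mu - sigma^2/2) t + sigma B_t).
With mu = 1/2, sigma = 7/5, x_0 = 1/5, this gives:
  X_t = 1/5 * exp((-12/25) * t + (7/5) * B_t).
Since sigma*B_t ~ Normal(0, sigma^2 t), E[exp(sigma*B_t)] = exp(sigma^2 t / 2); so E[X_t] = x_0 * exp((mu - sigma^2/2) t) * exp(sigma^2 t / 2) = x_0 * exp(mu t) = exp(t/2)/5.
Var(X_t) = E[X_t^2] - (E[X_t])^2 = x_0^2 * exp(2 mu t) * (exp(sigma^2 t) - 1) = (exp(49*t/25) - 1)*exp(t)/25.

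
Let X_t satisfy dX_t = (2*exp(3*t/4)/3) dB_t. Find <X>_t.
<X>_t = 8*exp(3*t/2)/27 - 8/27

For an Itô process dX_t = a(t) dt + b(t) dB_t, the quadratic variation is <X>_t = int_0^t b(s)^2 ds (the drift term does not contribute). Here b(s) = 2*exp(3*s/4)/3, so
  b(s)^2 = 4*exp(3*s/2)/9.
Integrating from 0 to t:
  <X>_t = int_0^t (4*exp(3*s/2)/9) ds = 8*exp(3*t/2)/27 - 8/27.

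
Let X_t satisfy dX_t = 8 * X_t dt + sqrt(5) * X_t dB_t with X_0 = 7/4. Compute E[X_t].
E[X_t] = 7*exp(8*t)/4

For GBM dX = mu X dt + sigma X dB with X_0 = x_0, apply Itô to Y = log X: dY = (mu - sigma^2/2) dt + sigma dB, so Y_t = log(x_0) + (mu - sigma^2/2) t + sigma B_t and hence X_t = x_0 * exp((mu - sigma^2/2) t + sigma B_t).
With mu = 8, sigma = sqrt(5), x_0 = 7/4, this gives:
  X_t = 7/4 * exp((11/2) * t + (sqrt(5)) * B_t).
Since sigma*B_t ~ Normal(0, sigma^2 t), E[exp(sigma*B_t)] = exp(sigma^2 t / 2); so E[X_t] = x_0 * exp((mu - sigma^2/2) t) * exp(sigma^2 t / 2) = x_0 * exp(mu t) = 7*exp(8*t)/4.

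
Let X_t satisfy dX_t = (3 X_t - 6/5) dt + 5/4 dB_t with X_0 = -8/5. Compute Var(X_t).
Var(X_t) = 25*exp(6*t)/96 - 25/96

The variance V(t) = Var(X_t) satisfies V'(t) = 2 a V(t) + c^2 with V(0) = 0 (drift coefficient is linear in X, diffusion is constant). With a = 3, c = 5/4, the solution is
  V(t) = (c^2 / (2 a)) * (exp(2 a t) - 1)
       = ((5/4)^2 / (2*3)) * (exp(6 t) - 1)
       = 25*exp(6*t)/96 - 25/96.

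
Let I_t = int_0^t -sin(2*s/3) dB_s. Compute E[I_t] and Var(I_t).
E[I_t] = 0; Var(I_t) = t/2 - 3*sin(4*t/3)/8

The Itô integral of a deterministic integrand f(s) has mean 0 because each increment f(s) * (B_{s+ds} - B_s) has mean 0. By the Itô isometry:
  Var( int_0^t f(s) dB_s ) = E[ (int_0^t f(s) dB_s)^2 ] = int_0^t f(s)^2 ds.
Here f(s) = -sin(2*s/3), so f(s)^2 = sin(2*s/3)^2. Integrate:
  int_0^t (sin(2*s/3)^2) ds = t/2 - 3*sin(4*t/3)/8.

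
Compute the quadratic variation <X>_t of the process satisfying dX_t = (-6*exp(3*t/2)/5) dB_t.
<X>_t = 12*exp(3*t)/25 - 12/25

For an Itô process dX_t = a(t) dt + b(t) dB_t, the quadratic variation is <X>_t = int_0^t b(s)^2 ds (the drift term does not contribute). Here b(s) = -6*exp(3*s/2)/5, so
  b(s)^2 = 36*exp(3*s)/25.
Integrating from 0 to t:
  <X>_t = int_0^t (36*exp(3*s)/25) ds = 12*exp(3*t)/25 - 12/25.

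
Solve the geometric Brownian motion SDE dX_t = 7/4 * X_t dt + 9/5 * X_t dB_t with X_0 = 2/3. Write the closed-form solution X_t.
X_t = 2/3 * exp((13/100) * t + (9/5) * B_t)

For GBM dX = mu X dt + sigma X dB with X_0 = x_0, apply Itô to Y = log X: dY = (mu - sigma^2/2) dt + sigma dB, so Y_t = log(x_0) + (mu - sigma^2/2) t + sigma B_t and hence X_t = x_0 * exp((mu - sigma^2/2) t + sigma B_t).
With mu = 7/4, sigma = 9/5, x_0 = 2/3, this gives:
  X_t = 2/3 * exp((13/100) * t + (9/5) * B_t).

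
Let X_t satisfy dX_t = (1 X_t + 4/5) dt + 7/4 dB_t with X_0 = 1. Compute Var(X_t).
Var(X_t) = 49*exp(2*t)/32 - 49/32

The variance V(t) = Var(X_t) satisfies V'(t) = 2 a V(t) + c^2 with V(0) = 0 (drift coefficient is linear in X, diffusion is constant). With a = 1, c = 7/4, the solution is
  V(t) = (c^2 / (2 a)) * (exp(2 a t) - 1)
       = ((7/4)^2 / (2*1)) * (exp(2 t) - 1)
       = 49*exp(2*t)/32 - 49/32.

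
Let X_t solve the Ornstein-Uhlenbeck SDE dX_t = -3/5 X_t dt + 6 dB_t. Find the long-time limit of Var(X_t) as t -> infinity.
lim Var(X_t) = 30

The OU SDE dX = -theta X dt + sigma dB admits the integrating factor exp(theta t): d(exp(theta t) X_t) = sigma exp(theta t) dB_t. Integrating from 0 to t gives X_t = x_0 * exp(-theta t) + sigma * int_0^t exp(-theta (t-s)) dB_s for any initial x_0. The Itô integral has variance (by the Itô isometry) sigma^2 * int_0^t exp(-2 theta (t - s)) ds = sigma^2 * (1 - exp(-2 theta t)) / (2 theta), independent of x_0.
With theta = 3/5, sigma = 6:
  Var(X_t) = (6)^2 * (1 - exp(-2*3/5 t)) / (2 * 3/5) = 30 - 30*exp(-6*t/5).
As t -> infinity, exp(-2*3/5 t) -> 0, so the stationary variance is sigma^2 / (2 theta) = 30.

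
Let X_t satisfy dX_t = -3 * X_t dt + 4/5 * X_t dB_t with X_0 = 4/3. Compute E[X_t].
E[X_t] = 4*exp(-3*t)/3

For GBM dX = mu X dt + sigma X dB with X_0 = x_0, apply Itô to Y = log X: dY = (mu - sigma^2/2) dt + sigma dB, so Y_t = log(x_0) + (mu - sigma^2/2) t + sigma B_t and hence X_t = x_0 * exp((mu - sigma^2/2) t + sigma B_t).
With mu = -3, sigma = 4/5, x_0 = 4/3, this gives:
  X_t = 4/3 * exp((-83/25) * t + (4/5) * B_t).
Since sigma*B_t ~ Normal(0, sigma^2 t), E[exp(sigma*B_t)] = exp(sigma^2 t / 2); so E[X_t] = x_0 * exp((mu - sigma^2/2) t) * exp(sigma^2 t / 2) = x_0 * exp(mu t) = 4*exp(-3*t)/3.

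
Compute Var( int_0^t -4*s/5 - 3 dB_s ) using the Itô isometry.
Var = t*(16*t^2 + 180*t + 675)/75

The Itô integral of a deterministic integrand f(s) has mean 0 because each increment f(s) * (B_{s+ds} - B_s) has mean 0. By the Itô isometry:
  Var( int_0^t f(s) dB_s ) = E[ (int_0^t f(s) dB_s)^2 ] = int_0^t f(s)^2 ds.
Here f(s) = -4*s/5 - 3, so f(s)^2 = (4*s + 15)^2/25. Integrate:
  int_0^t ((4*s + 15)^2/25) ds = t*(16*t^2 + 180*t + 675)/75.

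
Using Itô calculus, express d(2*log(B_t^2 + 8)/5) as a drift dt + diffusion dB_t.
d(2*log(B_t^2 + 8)/5) = (2*(8 - B_t^2)/(5*(B_t^2 + 8)^2)) dt + (4*B_t/(5*(B_t^2 + 8))) dB_t

Itô's formula for f(B_t) gives d f(B_t) = f'(B_t) dB_t + (1/2) f''(B_t) dt. Compute derivatives of f(x) = 2*log(x^2 + 8)/5:
  f'(x)  = 4*x/(5*(x^2 + 8))
  f''(x) = 4*(8 - x^2)/(5*(x^2 + 8)^2)
Substitute x = B_t and multiply the f'' term by 1/2:
  drift     = (1/2) * (4*(8 - x^2)/(5*(x^2 + 8)^2)) evaluated at B_t = 2*(8 - B_t^2)/(5*(B_t^2 + 8)^2)
  diffusion = (4*x/(5*(x^2 + 8))) evaluated at B_t = 4*B_t/(5*(B_t^2 + 8))
Therefore d(2*log(B_t^2 + 8)/5) = (2*(8 - B_t^2)/(5*(B_t^2 + 8)^2)) dt + (4*B_t/(5*(B_t^2 + 8))) dB_t.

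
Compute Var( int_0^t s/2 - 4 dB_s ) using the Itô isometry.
Var = t*(t^2 - 24*t + 192)/12

The Itô integral of a deterministic integrand f(s) has mean 0 because each increment f(s) * (B_{s+ds} - B_s) has mean 0. By the Itô isometry:
  Var( int_0^t f(s) dB_s ) = E[ (int_0^t f(s) dB_s)^2 ] = int_0^t f(s)^2 ds.
Here f(s) = s/2 - 4, so f(s)^2 = (s - 8)^2/4. Integrate:
  int_0^t ((s - 8)^2/4) ds = t*(t^2 - 24*t + 192)/12.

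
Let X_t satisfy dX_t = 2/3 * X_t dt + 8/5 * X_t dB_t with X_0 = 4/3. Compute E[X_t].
E[X_t] = 4*exp(2*t/3)/3

For GBM dX = mu X dt + sigma X dB with X_0 = x_0, apply Itô to Y = log X: dY = (mu - sigma^2/2) dt + sigma dB, so Y_t = log(x_0) + (mu - sigma^2/2) t + sigma B_t and hence X_t = x_0 * exp((mu - sigma^2/2) t + sigma B_t).
With mu = 2/3, sigma = 8/5, x_0 = 4/3, this gives:
  X_t = 4/3 * exp((-46/75) * t + (8/5) * B_t).
Since sigma*B_t ~ Normal(0, sigma^2 t), E[exp(sigma*B_t)] = exp(sigma^2 t / 2); so E[X_t] = x_0 * exp((mu - sigma^2/2) t) * exp(sigma^2 t / 2) = x_0 * exp(mu t) = 4*exp(2*t/3)/3.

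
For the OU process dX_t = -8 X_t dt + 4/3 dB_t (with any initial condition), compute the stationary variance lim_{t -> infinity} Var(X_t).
lim Var(X_t) = 1/9

The OU SDE dX = -theta X dt + sigma dB admits the integrating factor exp(theta t): d(exp(theta t) X_t) = sigma exp(theta t) dB_t. Integrating from 0 to t gives X_t = x_0 * exp(-theta t) + sigma * int_0^t exp(-theta (t-s)) dB_s for any initial x_0. The Itô integral has variance (by the Itô isometry) sigma^2 * int_0^t exp(-2 theta (t - s)) ds = sigma^2 * (1 - exp(-2 theta t)) / (2 theta), independent of x_0.
With theta = 8, sigma = 4/3:
  Var(X_t) = (4/3)^2 * (1 - exp(-2*8 t)) / (2 * 8) = 1/9 - exp(-16*t)/9.
As t -> infinity, exp(-2*8 t) -> 0, so the stationary variance is sigma^2 / (2 theta) = 1/9.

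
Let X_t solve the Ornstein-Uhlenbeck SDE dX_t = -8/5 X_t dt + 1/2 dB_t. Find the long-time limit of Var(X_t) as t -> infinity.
lim Var(X_t) = 5/64

The OU SDE dX = -theta X dt + sigma dB admits the integrating factor exp(theta t): d(exp(theta t) X_t) = sigma exp(theta t) dB_t. Integrating from 0 to t gives X_t = x_0 * exp(-theta t) + sigma * int_0^t exp(-theta (t-s)) dB_s for any initial x_0. The Itô integral has variance (by the Itô isometry) sigma^2 * int_0^t exp(-2 theta (t - s)) ds = sigma^2 * (1 - exp(-2 theta t)) / (2 theta), independent of x_0.
With theta = 8/5, sigma = 1/2:
  Var(X_t) = (1/2)^2 * (1 - exp(-2*8/5 t)) / (2 * 8/5) = 5/64 - 5*exp(-16*t/5)/64.
As t -> infinity, exp(-2*8/5 t) -> 0, so the stationary variance is sigma^2 / (2 theta) = 5/64.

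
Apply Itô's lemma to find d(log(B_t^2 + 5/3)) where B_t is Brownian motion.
d(log(B_t^2 + 5/3)) = (3*(5 - 3*B_t^2)/(3*B_t^2 + 5)^2) dt + (6*B_t/(3*B_t^2 + 5)) dB_t

Itô's formula for f(B_t) gives d f(B_t) = f'(B_t) dB_t + (1/2) f''(B_t) dt. Compute derivatives of f(x) = log(x^2 + 5/3):
  f'(x)  = 6*x/(3*x^2 + 5)
  f''(x) = 6*(5 - 3*x^2)/(3*x^2 + 5)^2
Substitute x = B_t and multiply the f'' term by 1/2:
  drift     = (1/2) * (6*(5 - 3*x^2)/(3*x^2 + 5)^2) evaluated at B_t = 3*(5 - 3*B_t^2)/(3*B_t^2 + 5)^2
  diffusion = (6*x/(3*x^2 + 5)) evaluated at B_t = 6*B_t/(3*B_t^2 + 5)
Therefore d(log(B_t^2 + 5/3)) = (3*(5 - 3*B_t^2)/(3*B_t^2 + 5)^2) dt + (6*B_t/(3*B_t^2 + 5)) dB_t.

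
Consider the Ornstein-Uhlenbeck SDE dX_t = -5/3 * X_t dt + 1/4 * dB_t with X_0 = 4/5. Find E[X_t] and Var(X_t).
E[X_t] = 4*exp(-5*t/3)/5; Var(X_t) = 3/160 - 3*exp(-10*t/3)/160

The OU SDE dX = -theta X dt + sigma dB admits the integrating factor exp(theta t): d(exp(theta t) X_t) = sigma exp(theta t) dB_t. Integrating from 0 to t:
  X_t = x_0 * exp(-theta t) + sigma * int_0^t exp(-theta (t-s)) dB_s.
The Itô integral has mean 0 and (by the Itô isometry) variance sigma^2 * int_0^t exp(-2 theta (t - s)) ds = sigma^2 * (1 - exp(-2 theta t)) / (2 theta).
With theta = 5/3, sigma = 1/4, x_0 = 4/5:
  E[X_t] = 4/5 * exp(-5/3 t) = 4*exp(-5*t/3)/5
  Var(X_t) = (1/4)^2 * (1 - exp(-2*5/3 t)) / (2 * 5/3) = 3/160 - 3*exp(-10*t/3)/160.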